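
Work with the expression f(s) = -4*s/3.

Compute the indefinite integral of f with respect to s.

For F(s) to be correct the identity F'(s) - f(s) = 0 must hold.
Check: d/ds[-2*s**2/3] = -4*s/3 = f(s).

F(s) = -2*s**2/3 + C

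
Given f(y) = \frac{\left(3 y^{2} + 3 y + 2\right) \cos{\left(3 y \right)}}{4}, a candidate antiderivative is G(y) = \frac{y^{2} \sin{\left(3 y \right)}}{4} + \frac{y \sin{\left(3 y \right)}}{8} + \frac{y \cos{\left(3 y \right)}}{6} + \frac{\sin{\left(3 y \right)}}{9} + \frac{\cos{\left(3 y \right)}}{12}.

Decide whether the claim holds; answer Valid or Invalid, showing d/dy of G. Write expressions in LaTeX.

d/dy[G] = \frac{3 y^{2} \cos{\left(3 y \right)}}{4} + \frac{3 y \cos{\left(3 y \right)}}{8} - \frac{\sin{\left(3 y \right)}}{8} + \frac{\cos{\left(3 y \right)}}{2}
d/dy[G] - f(y) = - \frac{3 y \cos{\left(3 y \right)}}{8} - \frac{\sin{\left(3 y \right)}}{8} != 0.

Invalid: d/dy[G] - f = - \frac{3 y \cos{\left(3 y \right)}}{8} - \frac{\sin{\left(3 y \right)}}{8}, which is not 0.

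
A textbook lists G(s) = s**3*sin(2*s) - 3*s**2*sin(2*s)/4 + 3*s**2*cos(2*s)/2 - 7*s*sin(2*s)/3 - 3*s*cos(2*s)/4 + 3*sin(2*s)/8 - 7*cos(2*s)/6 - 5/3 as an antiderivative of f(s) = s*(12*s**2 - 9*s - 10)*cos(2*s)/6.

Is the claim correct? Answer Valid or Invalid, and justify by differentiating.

d/ds[G] = 2*s**3*cos(2*s) - 3*s**2*cos(2*s)/2 - 5*s*cos(2*s)/3
This equals f(s) exactly, so the claim holds.

Valid - differentiating G returns exactly f.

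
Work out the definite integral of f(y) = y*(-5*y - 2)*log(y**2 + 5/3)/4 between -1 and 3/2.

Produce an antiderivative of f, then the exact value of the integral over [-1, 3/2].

Antiderivative: F(y) = 5*y**3/18 + y**2/4 - 25*y/18 + (-5*y**3/12 - y**2/4)*log(y**2 + 5/3) - 5*log(y**2 + 5/3)/12 + 25*sqrt(15)*atan(sqrt(15)*y/5)/54; value = -229*log(47/12)/96 - 35/18 + log(8/3)/4 + 25*sqrt(15)*atan(sqrt(15)/5)/54 + 25*sqrt(15)*atan(3*sqrt(15)/10)/54

Whatever form F(y) takes, F'(y) = f(y) is non-negotiable.
F(y) = 5*y**3/18 + y**2/4 - 25*y/18 + (-5*y**3/12 - y**2/4)*log(y**2 + 5/3) - 5*log(y**2 + 5/3)/12 + 25*sqrt(15)*atan(sqrt(15)*y/5)/54 is an antiderivative of f.
Check: d/dy[5*y**3/18 + y**2/4 - 25*y/18 + (-5*y**3/12 - y**2/4)*log(y**2 + 5/3) - 5*log(y**2 + 5/3)/12 + 25*sqrt(15)*atan(sqrt(15)*y/5)/54] = -5*y**2*log(y**2 + 5/3)/4 - y*log(y**2 + 5/3)/2, which equals f(y).
F(3/2) = -229*log(47/12)/96 - 7/12 + 25*sqrt(15)*atan(3*sqrt(15)/10)/54; F(-1) = -25*sqrt(15)*atan(sqrt(15)/5)/54 - log(8/3)/4 + 49/36.
Integral = F(3/2) - F(-1) = -229*log(47/12)/96 - 35/18 + log(8/3)/4 + 25*sqrt(15)*atan(sqrt(15)/5)/54 + 25*sqrt(15)*atan(3*sqrt(15)/10)/54.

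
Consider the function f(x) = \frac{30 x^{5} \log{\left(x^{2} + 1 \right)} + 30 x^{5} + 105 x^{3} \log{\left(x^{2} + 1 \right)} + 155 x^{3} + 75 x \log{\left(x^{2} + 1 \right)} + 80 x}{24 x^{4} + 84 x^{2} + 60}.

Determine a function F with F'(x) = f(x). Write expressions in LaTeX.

Any candidate F(x) must reproduce f(x) exactly when differentiated.
Check: d/dx[\frac{5 x^{2} \log{\left(x^{2} + 1 \right)}}{8} + \frac{5 \log{\left(2 x^{2} + 5 \right)}}{3}] = \frac{30 x^{5} \log{\left(x^{2} + 1 \right)} + 30 x^{5} + 105 x^{3} \log{\left(x^{2} + 1 \right)} + 155 x^{3} + 75 x \log{\left(x^{2} + 1 \right)} + 80 x}{24 x^{4} + 84 x^{2} + 60} = f(x).

An antiderivative is F(x) = \frac{5 x^{2} \log{\left(x^{2} + 1 \right)}}{8} + \frac{5 \log{\left(2 x^{2} + 5 \right)}}{3}.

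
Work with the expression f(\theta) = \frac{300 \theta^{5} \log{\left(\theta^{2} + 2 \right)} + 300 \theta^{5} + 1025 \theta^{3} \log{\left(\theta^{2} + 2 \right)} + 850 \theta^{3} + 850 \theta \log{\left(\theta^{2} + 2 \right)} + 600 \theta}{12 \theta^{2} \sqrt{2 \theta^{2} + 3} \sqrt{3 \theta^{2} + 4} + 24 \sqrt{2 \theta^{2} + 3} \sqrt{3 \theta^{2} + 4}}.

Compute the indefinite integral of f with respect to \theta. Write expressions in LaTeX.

Differentiate the proposed F(\theta) back; it has to land on f(\theta) exactly.
Check: d/d\theta[\frac{25 \sqrt{\theta^{2} + \frac{3}{2}} \sqrt{\frac{3 \theta^{2}}{2} + 2} \log{\left(\theta^{2} + 2 \right)}}{6}] = \frac{300 \theta^{5} \log{\left(\theta^{2} + 2 \right)} + 300 \theta^{5} + 1025 \theta^{3} \log{\left(\theta^{2} + 2 \right)} + 850 \theta^{3} + 850 \theta \log{\left(\theta^{2} + 2 \right)} + 600 \theta}{12 \theta^{2} \sqrt{2 \theta^{2} + 3} \sqrt{3 \theta^{2} + 4} + 24 \sqrt{2 \theta^{2} + 3} \sqrt{3 \theta^{2} + 4}} = f(\theta).

F(\theta) = \frac{25 \sqrt{\theta^{2} + \frac{3}{2}} \sqrt{\frac{3 \theta^{2}}{2} + 2} \log{\left(\theta^{2} + 2 \right)}}{6} + C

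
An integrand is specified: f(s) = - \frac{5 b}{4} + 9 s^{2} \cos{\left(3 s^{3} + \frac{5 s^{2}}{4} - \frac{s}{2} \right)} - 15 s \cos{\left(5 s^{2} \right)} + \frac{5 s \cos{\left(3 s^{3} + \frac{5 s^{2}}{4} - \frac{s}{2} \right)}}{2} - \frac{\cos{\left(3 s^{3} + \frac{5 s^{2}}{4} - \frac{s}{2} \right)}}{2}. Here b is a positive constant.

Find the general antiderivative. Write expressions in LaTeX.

The integrand splits into summands that can be handled one at a time.
Check: d/ds[- \frac{5 b s}{4} - \frac{3 \sin{\left(5 s^{2} \right)}}{2} + \sin{\left(3 s^{3} + \frac{5 s^{2}}{4} - \frac{s}{2} \right)}] = - \frac{5 b}{4} + 9 s^{2} \cos{\left(3 s^{3} + \frac{5 s^{2}}{4} - \frac{s}{2} \right)} - 15 s \cos{\left(5 s^{2} \right)} + \frac{5 s \cos{\left(3 s^{3} + \frac{5 s^{2}}{4} - \frac{s}{2} \right)}}{2} - \frac{\cos{\left(3 s^{3} + \frac{5 s^{2}}{4} - \frac{s}{2} \right)}}{2} = f(s).

F(s) = - \frac{5 b s}{4} - \frac{3 \sin{\left(5 s^{2} \right)}}{2} + \sin{\left(3 s^{3} + \frac{5 s^{2}}{4} - \frac{s}{2} \right)} + C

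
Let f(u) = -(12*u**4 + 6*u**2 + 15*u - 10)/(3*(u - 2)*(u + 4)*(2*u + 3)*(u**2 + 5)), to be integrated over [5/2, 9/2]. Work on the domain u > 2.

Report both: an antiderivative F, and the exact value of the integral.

Antiderivative: F(u) = -118*log(u - 2)/567 + 334*log(u + 3/2)/3045 - 1549*log(u + 4)/945 - 4315*log(u**2 + 5)/32886 + 3368*sqrt(5)*atan(sqrt(5)*u/5)/16443; value = -1549*log(17/2)/945 - 4315*log(101/4)/32886 - 3368*sqrt(5)*atan(sqrt(5)/2)/16443 - 118*log(5/2)/567 - 334*log(4)/3045 - 118*log(2)/567 + 334*log(6)/3045 + 4315*log(45/4)/32886 + 3368*sqrt(5)*atan(9*sqrt(5)/10)/16443 + 1549*log(13/2)/945

The denominator factors as 3*(u - 2)*(u + 4)*(2*u + 3)*(u**2 + 5); partial fractions split f into directly integrable pieces: -5*(863*u - 3368)/(16443*(u**2 + 5)) + 668/(3045*(2*u + 3)) - 1549/(945*(u + 4)) - 118/(567*(u - 2)).
F(u) = -118*log(u - 2)/567 + 334*log(u + 3/2)/3045 - 1549*log(u + 4)/945 - 4315*log(u**2 + 5)/32886 + 3368*sqrt(5)*atan(sqrt(5)*u/5)/16443 is an antiderivative of f.
Check: d/du[-118*log(u - 2)/567 + 334*log(u + 3/2)/3045 - 1549*log(u + 4)/945 - 4315*log(u**2 + 5)/32886 + 3368*sqrt(5)*atan(sqrt(5)*u/5)/16443] = (-12*u**4 - 6*u**2 - 15*u + 10)/(6*u**5 + 21*u**4 + 33*u**2 - 150*u - 360), which equals f(u).
F(9/2) = -1549*log(17/2)/945 - 4315*log(101/4)/32886 - 118*log(5/2)/567 + 334*log(6)/3045 + 3368*sqrt(5)*atan(9*sqrt(5)/10)/16443; F(5/2) = -1549*log(13/2)/945 - 4315*log(45/4)/32886 + 118*log(2)/567 + 334*log(4)/3045 + 3368*sqrt(5)*atan(sqrt(5)/2)/16443.
Integral = F(9/2) - F(5/2) = -1549*log(17/2)/945 - 4315*log(101/4)/32886 - 3368*sqrt(5)*atan(sqrt(5)/2)/16443 - 118*log(5/2)/567 - 334*log(4)/3045 - 118*log(2)/567 + 334*log(6)/3045 + 4315*log(45/4)/32886 + 3368*sqrt(5)*atan(9*sqrt(5)/10)/16443 + 1549*log(13/2)/945.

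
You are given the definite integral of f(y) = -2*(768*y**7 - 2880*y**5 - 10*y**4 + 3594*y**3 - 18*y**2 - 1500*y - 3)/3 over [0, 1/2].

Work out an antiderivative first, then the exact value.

Antiderivative: F(y) = -64*y**8 + 320*y**6 + 4*y**5/3 - 599*y**4 + 4*y**3 + 500*y**2 + 2*y; value = 4505/48

Differentiate the proposed F(y) back; it has to land on f(y) exactly.
F(y) = -64*y**8 + 320*y**6 + 4*y**5/3 - 599*y**4 + 4*y**3 + 500*y**2 + 2*y is an antiderivative of f.
Check: d/dy[-64*y**8 + 320*y**6 + 4*y**5/3 - 599*y**4 + 4*y**3 + 500*y**2 + 2*y] = -512*y**7 + 1920*y**5 + 20*y**4/3 - 2396*y**3 + 12*y**2 + 1000*y + 2, which equals f(y).
F(1/2) = 4505/48; F(0) = 0.
Integral = F(1/2) - F(0) = 4505/48.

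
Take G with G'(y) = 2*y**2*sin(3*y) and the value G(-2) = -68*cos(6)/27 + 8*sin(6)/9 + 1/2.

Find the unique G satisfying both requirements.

G(y) = -(36*y**2*cos(3*y) - 24*y*sin(3*y) - 8*cos(3*y) - 27)/54

Since d/dy undoes antidifferentiation here, G(y) must give back the stated G'(y).
A general antiderivative is -2*y**2*cos(3*y)/3 + 4*y*sin(3*y)/9 + 4*cos(3*y)/27 + C.
The condition gives C = -68*cos(6)/27 + 8*sin(6)/9 + 1/2 - (-68*cos(6)/27 + 8*sin(6)/9) = 1/2.
So G(y) = -(36*y**2*cos(3*y) - 24*y*sin(3*y) - 8*cos(3*y) - 27)/54.
Check: d/dy[-(36*y**2*cos(3*y) - 24*y*sin(3*y) - 8*cos(3*y) - 27)/54] = 2*y**2*sin(3*y) = G'(y).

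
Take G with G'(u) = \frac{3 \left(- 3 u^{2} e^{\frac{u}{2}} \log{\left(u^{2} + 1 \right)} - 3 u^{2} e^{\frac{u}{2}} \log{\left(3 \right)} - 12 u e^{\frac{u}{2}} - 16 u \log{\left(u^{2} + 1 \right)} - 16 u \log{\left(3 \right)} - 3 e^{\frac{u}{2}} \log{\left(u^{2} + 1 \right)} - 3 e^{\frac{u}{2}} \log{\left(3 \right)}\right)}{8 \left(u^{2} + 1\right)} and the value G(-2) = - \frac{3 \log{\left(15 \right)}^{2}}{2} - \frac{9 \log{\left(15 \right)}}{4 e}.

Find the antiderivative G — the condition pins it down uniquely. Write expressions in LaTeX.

G'(u) has the shape v'r + vr' for v = - \frac{9 e^{\frac{u}{2}}}{4} - \frac{3 \log{\left(3 u^{2} + 3 \right)}}{2} and r = \log{\left(3 u^{2} + 3 \right)} — it is the derivative of the product v*r.
A general antiderivative is 3 \left(- \frac{3 e^{\frac{u}{2}}}{4} - \frac{\log{\left(3 u^{2} + 3 \right)}}{2}\right) \log{\left(3 u^{2} + 3 \right)} + C.
The condition gives C = - \frac{3 \log{\left(15 \right)}^{2}}{2} - \frac{9 \log{\left(15 \right)}}{4 e} - (- \frac{3 \log{\left(15 \right)}^{2}}{2} - \frac{9 \log{\left(15 \right)}}{4 e}) = 0.
So G(u) = - \frac{3 \left(3 e^{\frac{u}{2}} + 2 \log{\left(3 u^{2} + 3 \right)}\right) \log{\left(3 u^{2} + 3 \right)}}{4}.
Check: d/du[- \frac{3 \left(3 e^{\frac{u}{2}} + 2 \log{\left(3 u^{2} + 3 \right)}\right) \log{\left(3 u^{2} + 3 \right)}}{4}] = \frac{- 9 u^{2} e^{\frac{u}{2}} \log{\left(u^{2} + 1 \right)} - 9 u^{2} e^{\frac{u}{2}} \log{\left(3 \right)} - 36 u e^{\frac{u}{2}} - 48 u \log{\left(u^{2} + 1 \right)} - 48 u \log{\left(3 \right)} - 9 e^{\frac{u}{2}} \log{\left(u^{2} + 1 \right)} - 9 e^{\frac{u}{2}} \log{\left(3 \right)}}{8 u^{2} + 8}, which equals G'(u).

G(u) = - \frac{3 \left(3 e^{\frac{u}{2}} + 2 \log{\left(3 u^{2} + 3 \right)}\right) \log{\left(3 u^{2} + 3 \right)}}{4}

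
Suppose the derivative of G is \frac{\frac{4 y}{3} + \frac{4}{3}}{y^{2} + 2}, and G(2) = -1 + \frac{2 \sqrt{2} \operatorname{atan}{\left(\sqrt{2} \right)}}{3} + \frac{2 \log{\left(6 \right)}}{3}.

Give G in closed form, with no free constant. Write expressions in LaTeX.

G(y) = \frac{2 \log{\left(y^{2} + 2 \right)}}{3} + \frac{2 \sqrt{2} \operatorname{atan}{\left(\frac{\sqrt{2} y}{2} \right)}}{3} - 1

Whatever form G(y) takes, its d/dy must return the stated G'(y).
A general antiderivative is \frac{2 \log{\left(y^{2} + 2 \right)}}{3} + \frac{2 \sqrt{2} \operatorname{atan}{\left(\frac{\sqrt{2} y}{2} \right)}}{3} + C.
The condition gives C = -1 + \frac{2 \sqrt{2} \operatorname{atan}{\left(\sqrt{2} \right)}}{3} + \frac{2 \log{\left(6 \right)}}{3} - (\frac{2 \sqrt{2} \operatorname{atan}{\left(\sqrt{2} \right)}}{3} + \frac{2 \log{\left(6 \right)}}{3}) = -1.
So G(y) = \frac{2 \log{\left(y^{2} + 2 \right)}}{3} + \frac{2 \sqrt{2} \operatorname{atan}{\left(\frac{\sqrt{2} y}{2} \right)}}{3} - 1.
Check: d/dy[\frac{2 \log{\left(y^{2} + 2 \right)}}{3} + \frac{2 \sqrt{2} \operatorname{atan}{\left(\frac{\sqrt{2} y}{2} \right)}}{3} - 1] = \frac{4 y + 4}{3 y^{2} + 6}, which equals G'(y).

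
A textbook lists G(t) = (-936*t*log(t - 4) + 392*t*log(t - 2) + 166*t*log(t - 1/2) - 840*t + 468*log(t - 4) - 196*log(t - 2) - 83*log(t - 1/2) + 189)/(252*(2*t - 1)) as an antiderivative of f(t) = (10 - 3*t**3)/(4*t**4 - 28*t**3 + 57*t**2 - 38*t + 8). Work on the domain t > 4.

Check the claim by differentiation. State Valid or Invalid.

Valid. The derivative of G reproduces f.

d/dt[G] = (10 - 3*t**3)/(4*t**4 - 28*t**3 + 57*t**2 - 38*t + 8)
This equals f(t) exactly, so the claim holds.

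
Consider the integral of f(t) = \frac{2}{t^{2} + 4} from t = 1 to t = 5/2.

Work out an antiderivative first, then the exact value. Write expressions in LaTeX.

Antiderivative: F(t) = \operatorname{atan}{\left(\frac{t}{2} \right)}; value = - \operatorname{atan}{\left(\frac{1}{2} \right)} + \operatorname{atan}{\left(\frac{5}{4} \right)}

Since d/dt undoes antidifferentiation here, F'(t) = f(t) is required of F(t).
F(t) = \operatorname{atan}{\left(\frac{t}{2} \right)} is an antiderivative of f.
Check: d/dt[\operatorname{atan}{\left(\frac{t}{2} \right)}] = \frac{2}{t^{2} + 4} = f(t).
F(5/2) = \operatorname{atan}{\left(\frac{5}{4} \right)}; F(1) = \operatorname{atan}{\left(\frac{1}{2} \right)}.
Integral = F(5/2) - F(1) = - \operatorname{atan}{\left(\frac{1}{2} \right)} + \operatorname{atan}{\left(\frac{5}{4} \right)}.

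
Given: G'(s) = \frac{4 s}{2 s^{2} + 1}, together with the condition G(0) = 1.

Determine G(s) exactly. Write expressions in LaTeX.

G(s) = \log{\left(2 s^{2} + 1 \right)} + 1

G'(s) matches the chain-rule pattern g'(h)*h' with inner function h(s) = 2 s^{2} + 1; substituting u = h(s) collapses the integral.
A general antiderivative is \log{\left(2 s^{2} + 1 \right)} + C.
The condition gives C = 1 - (0) = 1.
So G(s) = \log{\left(2 s^{2} + 1 \right)} + 1.
Check: d/ds[\log{\left(2 s^{2} + 1 \right)} + 1] = \frac{4 s}{2 s^{2} + 1} = G'(s).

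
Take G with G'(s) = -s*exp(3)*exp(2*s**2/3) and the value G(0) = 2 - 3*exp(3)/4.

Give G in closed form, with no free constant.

The substitution u = 2*s**2/3 + 3 works: G'(s) is exactly (dG/du)*(du/ds) for that inner function.
A general antiderivative is -3*exp(2*s**2/3 + 3)/4 + C.
The condition gives C = 2 - 3*exp(3)/4 - (-3*exp(3)/4) = 2.
So G(s) = -3*exp(3)*exp(2*s**2/3)/4 + 2.
Check: d/ds[-3*exp(3)*exp(2*s**2/3)/4 + 2] = -s*exp(3)*exp(2*s**2/3) = G'(s).

G(s) = -3*exp(3)*exp(2*s**2/3)/4 + 2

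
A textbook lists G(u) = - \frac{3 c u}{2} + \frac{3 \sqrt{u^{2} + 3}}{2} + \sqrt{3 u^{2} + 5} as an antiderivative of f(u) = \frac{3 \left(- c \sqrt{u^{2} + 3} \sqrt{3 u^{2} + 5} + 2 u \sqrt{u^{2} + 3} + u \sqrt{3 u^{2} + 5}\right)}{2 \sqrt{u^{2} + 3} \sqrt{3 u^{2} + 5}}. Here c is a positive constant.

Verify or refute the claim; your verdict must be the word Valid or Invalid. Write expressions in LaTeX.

d/du[G] = \frac{- 3 c \sqrt{u^{2} + 3} \sqrt{3 u^{2} + 5} + 6 u \sqrt{u^{2} + 3} + 3 u \sqrt{3 u^{2} + 5}}{2 \sqrt{u^{2} + 3} \sqrt{3 u^{2} + 5}}
This equals f(u) exactly, so the claim holds.

Valid. The derivative of G reproduces f.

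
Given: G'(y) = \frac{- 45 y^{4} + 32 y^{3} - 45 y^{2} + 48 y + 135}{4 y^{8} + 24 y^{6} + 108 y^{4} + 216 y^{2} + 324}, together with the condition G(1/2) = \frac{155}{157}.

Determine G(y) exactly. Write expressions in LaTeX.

Recognize the product-rule pattern: G'(y) = u'v + uv' with u = \frac{1}{\frac{y^{4}}{3} + y^{2} + 3}, v = \frac{5 y}{4} - \frac{2}{3}, so integration by parts undoes it.
A general antiderivative is \frac{\frac{5 y}{4} - \frac{2}{3}}{\frac{y^{4}}{3} + y^{2} + 3} + C.
The condition gives C = \frac{155}{157} - (- \frac{2}{157}) = 1.
So G(y) = \frac{4 y^{4} + 12 y^{2} + 15 y + 28}{4 \left(y^{4} + 3 y^{2} + 9\right)}.
Check: d/dy[\frac{4 y^{4} + 12 y^{2} + 15 y + 28}{4 \left(y^{4} + 3 y^{2} + 9\right)}] = \frac{- 45 y^{4} + 32 y^{3} - 45 y^{2} + 48 y + 135}{4 y^{8} + 24 y^{6} + 108 y^{4} + 216 y^{2} + 324} = G'(y).

G(y) = \frac{4 y^{4} + 12 y^{2} + 15 y + 28}{4 \left(y^{4} + 3 y^{2} + 9\right)}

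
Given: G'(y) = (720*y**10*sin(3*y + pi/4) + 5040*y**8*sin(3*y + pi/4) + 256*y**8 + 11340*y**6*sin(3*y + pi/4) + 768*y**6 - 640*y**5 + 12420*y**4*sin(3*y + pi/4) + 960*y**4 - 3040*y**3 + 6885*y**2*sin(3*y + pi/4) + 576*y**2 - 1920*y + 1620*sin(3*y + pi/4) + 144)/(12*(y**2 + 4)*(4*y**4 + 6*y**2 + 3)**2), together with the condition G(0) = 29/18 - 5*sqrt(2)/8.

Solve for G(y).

Whatever form G(y) takes, its d/dy must return the stated G'(y).
A general antiderivative is -5*cos(3*y + pi/4)/4 + 2*atan(y/2)/3 + 5/(3*(2*y**4 + 3*y**2 + 3/2)) + C.
The condition gives C = 29/18 - 5*sqrt(2)/8 - (10/9 - 5*sqrt(2)/8) = 1/2.
So G(y) = (-60*y**4*cos(3*y + pi/4) + 32*y**4*atan(y/2) + 24*y**4 - 90*y**2*cos(3*y + pi/4) + 48*y**2*atan(y/2) + 36*y**2 - 45*cos(3*y + pi/4) + 24*atan(y/2) + 58)/(12*(4*y**4 + 6*y**2 + 3)).
Check: d/dy[(-60*y**4*cos(3*y + pi/4) + 32*y**4*atan(y/2) + 24*y**4 - 90*y**2*cos(3*y + pi/4) + 48*y**2*atan(y/2) + 36*y**2 - 45*cos(3*y + pi/4) + 24*atan(y/2) + 58)/(12*(4*y**4 + 6*y**2 + 3))] = (720*y**10*sin(3*y + pi/4) + 5040*y**8*sin(3*y + pi/4) + 256*y**8 + 11340*y**6*sin(3*y + pi/4) + 768*y**6 - 640*y**5 + 12420*y**4*sin(3*y + pi/4) + 960*y**4 - 3040*y**3 + 6885*y**2*sin(3*y + pi/4) + 576*y**2 - 1920*y + 1620*sin(3*y + pi/4) + 144)/(192*y**10 + 1344*y**8 + 3024*y**6 + 3312*y**4 + 1836*y**2 + 432), which equals G'(y).

G(y) = (-60*y**4*cos(3*y + pi/4) + 32*y**4*atan(y/2) + 24*y**4 - 90*y**2*cos(3*y + pi/4) + 48*y**2*atan(y/2) + 36*y**2 - 45*cos(3*y + pi/4) + 24*atan(y/2) + 58)/(12*(4*y**4 + 6*y**2 + 3))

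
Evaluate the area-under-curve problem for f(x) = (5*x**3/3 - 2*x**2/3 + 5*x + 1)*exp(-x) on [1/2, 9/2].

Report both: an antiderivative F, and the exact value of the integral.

Recognize the product-rule pattern: f = u'v + uv' with u = -5*x**3/3 - 13*x**2/3 - 41*x/3 - 44/3, v = exp(-x), so integration by parts undoes it.
F(x) = -5*x**3*exp(-x)/3 - 13*x**2*exp(-x)/3 - 41*x*exp(-x)/3 - 44*exp(-x)/3 is an antiderivative of f.
Check: d/dx[-5*x**3*exp(-x)/3 - 13*x**2*exp(-x)/3 - 41*x*exp(-x)/3 - 44*exp(-x)/3] = (5*x**3 - 2*x**2 + 15*x + 3)*exp(-x)/3, which equals f(x).
F(9/2) = -7579*exp(-9/2)/24; F(1/2) = -547*exp(-1/2)/24.
Integral = F(9/2) - F(1/2) = -7579*exp(-9/2)/24 + 547*exp(-1/2)/24.

Antiderivative: F(x) = -5*x**3*exp(-x)/3 - 13*x**2*exp(-x)/3 - 41*x*exp(-x)/3 - 44*exp(-x)/3; value = -7579*exp(-9/2)/24 + 547*exp(-1/2)/24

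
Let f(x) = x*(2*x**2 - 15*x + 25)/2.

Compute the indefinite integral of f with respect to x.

f matches the chain-rule pattern g'(h)*h' with inner function h(x) = -x**2/2 + 5*x/2; substituting u = h(x) collapses the integral.
Check: d/dx[x**2*(x - 5)**2/4] = x**3 - 15*x**2/2 + 25*x/2, which equals f(x).

F(x) = x**2*(x - 5)**2/4 + C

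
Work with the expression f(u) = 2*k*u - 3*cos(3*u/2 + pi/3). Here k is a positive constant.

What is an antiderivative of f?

The integrand splits into summands that can be handled one at a time.
Check: d/du[k*u**2 - 2*sin(3*u/2 + pi/3)] = 2*k*u - 3*cos(3*u/2 + pi/3) = f(u).

An antiderivative is F(u) = k*u**2 - 2*sin(3*u/2 + pi/3).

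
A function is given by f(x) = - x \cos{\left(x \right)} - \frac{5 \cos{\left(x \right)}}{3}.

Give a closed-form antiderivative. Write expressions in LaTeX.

Integrate term by term and add the pieces.
Check: d/dx[- \frac{3 x \sin{\left(x \right)} + 5 \sin{\left(x \right)} + 3 \cos{\left(x \right)}}{3}] = - x \cos{\left(x \right)} - \frac{5 \cos{\left(x \right)}}{3} = f(x).

An antiderivative is F(x) = - \frac{3 x \sin{\left(x \right)} + 5 \sin{\left(x \right)} + 3 \cos{\left(x \right)}}{3}.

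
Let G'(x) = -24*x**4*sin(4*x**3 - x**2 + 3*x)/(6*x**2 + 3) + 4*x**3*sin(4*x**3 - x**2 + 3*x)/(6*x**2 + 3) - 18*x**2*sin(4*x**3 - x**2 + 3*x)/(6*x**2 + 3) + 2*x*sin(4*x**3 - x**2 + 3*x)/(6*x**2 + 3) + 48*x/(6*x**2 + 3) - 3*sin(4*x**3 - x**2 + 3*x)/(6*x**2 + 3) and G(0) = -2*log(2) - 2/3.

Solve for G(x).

Integrate term by term and add the pieces.
A general antiderivative is 2*log(2*x**4 + 2*x**2 + 1/2) + cos(4*x**3 - x**2 + 3*x)/3 + C.
The condition gives C = -2*log(2) - 2/3 - (1/3 - 2*log(2)) = -1.
So G(x) = (6*log(2*x**4 + 2*x**2 + 1/2) + cos(4*x**3 - x**2 + 3*x) - 3)/3.
Check: d/dx[(6*log(2*x**4 + 2*x**2 + 1/2) + cos(4*x**3 - x**2 + 3*x) - 3)/3] = (-24*x**4*sin(4*x**3 - x**2 + 3*x) + 4*x**3*sin(4*x**3 - x**2 + 3*x) - 18*x**2*sin(4*x**3 - x**2 + 3*x) + 2*x*sin(4*x**3 - x**2 + 3*x) + 48*x - 3*sin(4*x**3 - x**2 + 3*x))/(6*x**2 + 3), which equals G'(x).

G(x) = (6*log(2*x**4 + 2*x**2 + 1/2) + cos(4*x**3 - x**2 + 3*x) - 3)/3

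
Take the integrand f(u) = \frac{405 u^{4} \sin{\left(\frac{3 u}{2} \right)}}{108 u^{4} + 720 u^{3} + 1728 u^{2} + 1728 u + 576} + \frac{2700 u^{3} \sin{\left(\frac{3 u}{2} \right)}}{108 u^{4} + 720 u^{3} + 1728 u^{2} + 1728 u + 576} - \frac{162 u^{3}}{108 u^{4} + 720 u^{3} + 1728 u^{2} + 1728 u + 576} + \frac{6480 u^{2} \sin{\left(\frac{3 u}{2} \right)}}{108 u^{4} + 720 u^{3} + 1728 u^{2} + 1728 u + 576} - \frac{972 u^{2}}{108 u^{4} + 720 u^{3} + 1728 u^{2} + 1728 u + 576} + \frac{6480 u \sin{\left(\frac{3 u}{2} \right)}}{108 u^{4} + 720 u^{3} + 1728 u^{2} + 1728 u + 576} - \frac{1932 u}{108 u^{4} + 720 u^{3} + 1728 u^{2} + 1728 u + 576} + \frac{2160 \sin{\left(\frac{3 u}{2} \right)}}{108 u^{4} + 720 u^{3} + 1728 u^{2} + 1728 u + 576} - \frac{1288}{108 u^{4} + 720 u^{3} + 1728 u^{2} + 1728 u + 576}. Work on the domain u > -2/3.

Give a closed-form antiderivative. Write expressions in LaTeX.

An antiderivative is F(u) = - \frac{27 u^{2} \log{\left(3 u + 2 \right)} + 45 u^{2} \cos{\left(\frac{3 u}{2} \right)} + 108 u \log{\left(3 u + 2 \right)} + 180 u \cos{\left(\frac{3 u}{2} \right)} + 108 \log{\left(3 u + 2 \right)} + 180 \cos{\left(\frac{3 u}{2} \right)} + 1}{18 \left(u + 2\right)^{2}}.

The integrand splits into summands that can be handled one at a time.
Check: d/du[- \frac{27 u^{2} \log{\left(3 u + 2 \right)} + 45 u^{2} \cos{\left(\frac{3 u}{2} \right)} + 108 u \log{\left(3 u + 2 \right)} + 180 u \cos{\left(\frac{3 u}{2} \right)} + 108 \log{\left(3 u + 2 \right)} + 180 \cos{\left(\frac{3 u}{2} \right)} + 1}{18 \left(u + 2\right)^{2}}] = \frac{405 u^{4} \sin{\left(\frac{3 u}{2} \right)} + 2700 u^{3} \sin{\left(\frac{3 u}{2} \right)} - 162 u^{3} + 6480 u^{2} \sin{\left(\frac{3 u}{2} \right)} - 972 u^{2} + 6480 u \sin{\left(\frac{3 u}{2} \right)} - 1932 u + 2160 \sin{\left(\frac{3 u}{2} \right)} - 1288}{108 u^{4} + 720 u^{3} + 1728 u^{2} + 1728 u + 576}, which equals f(u).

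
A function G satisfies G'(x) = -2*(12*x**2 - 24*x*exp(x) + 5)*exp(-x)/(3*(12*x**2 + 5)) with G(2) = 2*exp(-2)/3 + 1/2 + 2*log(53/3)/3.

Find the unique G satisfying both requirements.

Since d/dx undoes antidifferentiation here, G(x) must give back the stated G'(x).
A general antiderivative is 2*log(4*x**2 + 5/3)/3 + 2*exp(-x)/3 + C.
The condition gives C = 2*exp(-2)/3 + 1/2 + 2*log(53/3)/3 - (2*exp(-2)/3 + 2*log(53/3)/3) = 1/2.
So G(x) = 2*log(4*x**2 + 5/3)/3 + 1/2 + 2*exp(-x)/3.
Check: d/dx[2*log(4*x**2 + 5/3)/3 + 1/2 + 2*exp(-x)/3] = (-24*x**2 + 48*x*exp(x) - 10)/(36*x**2*exp(x) + 15*exp(x)), which equals G'(x).

G(x) = 2*log(4*x**2 + 5/3)/3 + 1/2 + 2*exp(-x)/3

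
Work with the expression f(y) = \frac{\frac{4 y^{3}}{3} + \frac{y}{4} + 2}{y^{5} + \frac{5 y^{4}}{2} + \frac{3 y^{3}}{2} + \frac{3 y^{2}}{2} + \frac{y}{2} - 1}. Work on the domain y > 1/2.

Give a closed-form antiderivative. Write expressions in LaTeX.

Factor the denominator (6 \left(y + 1\right) \left(y + 2\right) \left(2 y - 1\right) \left(y^{2} + 1\right)) and decompose: f = \frac{23 y - 31}{60 \left(y^{2} + 1\right)} + \frac{44}{45 \left(2 y - 1\right)} - \frac{11}{15 \left(y + 2\right)} - \frac{5}{36 \left(y + 1\right)}; each piece integrates to a log, atan, or power term.
Check: d/dy[\frac{176 \log{\left(y - \frac{1}{2} \right)} - 50 \log{\left(y + 1 \right)} - 264 \log{\left(y + 2 \right)} + 69 \log{\left(y^{2} + 1 \right)} - 186 \operatorname{atan}{\left(y \right)}}{360}] = \frac{16 y^{3} + 3 y + 24}{12 y^{5} + 30 y^{4} + 18 y^{3} + 18 y^{2} + 6 y - 12}, which equals f(y).

An antiderivative is F(y) = \frac{176 \log{\left(y - \frac{1}{2} \right)} - 50 \log{\left(y + 1 \right)} - 264 \log{\left(y + 2 \right)} + 69 \log{\left(y^{2} + 1 \right)} - 186 \operatorname{atan}{\left(y \right)}}{360}.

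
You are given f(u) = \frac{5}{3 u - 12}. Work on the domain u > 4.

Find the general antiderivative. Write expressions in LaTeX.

F(u) = \frac{5 \log{\left(\frac{u}{2} - 2 \right)}}{3} + C

Differentiate the proposed F(u) back; it has to land on f(u) exactly.
Check: d/du[\frac{5 \log{\left(\frac{u}{2} - 2 \right)}}{3}] = \frac{5}{3 u - 12} = f(u).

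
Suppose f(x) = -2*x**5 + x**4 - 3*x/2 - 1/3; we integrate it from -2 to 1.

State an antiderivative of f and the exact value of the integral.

Antiderivative: F(x) = -x**6/3 + x**5/5 - 3*x**2/4 - x/3; value = 577/20

The integrand splits into summands that can be handled one at a time.
F(x) = -x**6/3 + x**5/5 - 3*x**2/4 - x/3 is an antiderivative of f.
Check: d/dx[-x**6/3 + x**5/5 - 3*x**2/4 - x/3] = -2*x**5 + x**4 - 3*x/2 - 1/3 = f(x).
F(1) = -73/60; F(-2) = -451/15.
Integral = F(1) - F(-2) = 577/20.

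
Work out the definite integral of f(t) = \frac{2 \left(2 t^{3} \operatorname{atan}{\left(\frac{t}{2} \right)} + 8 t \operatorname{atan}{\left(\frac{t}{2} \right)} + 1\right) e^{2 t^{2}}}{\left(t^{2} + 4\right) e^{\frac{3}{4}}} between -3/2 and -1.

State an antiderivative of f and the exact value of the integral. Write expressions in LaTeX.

f has the shape u'v + uv' for u = \operatorname{atan}{\left(\frac{t}{2} \right)} and v = e^{2 t^{2} - \frac{3}{4}} — it is the derivative of the product u*v.
F(t) = e^{2 t^{2} - \frac{3}{4}} \operatorname{atan}{\left(\frac{t}{2} \right)} is an antiderivative of f.
Check: d/dt[e^{2 t^{2} - \frac{3}{4}} \operatorname{atan}{\left(\frac{t}{2} \right)}] = \frac{\frac{4 t^{3} e^{2 t^{2}} \operatorname{atan}{\left(\frac{t}{2} \right)}}{e^{\frac{3}{4}}} + \frac{16 t e^{2 t^{2}} \operatorname{atan}{\left(\frac{t}{2} \right)}}{e^{\frac{3}{4}}} + \frac{2 e^{2 t^{2}}}{e^{\frac{3}{4}}}}{t^{2} + 4}, which equals f(t).
F(-1) = - e^{\frac{5}{4}} \operatorname{atan}{\left(\frac{1}{2} \right)}; F(-3/2) = - e^{\frac{15}{4}} \operatorname{atan}{\left(\frac{3}{4} \right)}.
Integral = F(-1) - F(-3/2) = - e^{\frac{5}{4}} \operatorname{atan}{\left(\frac{1}{2} \right)} + e^{\frac{15}{4}} \operatorname{atan}{\left(\frac{3}{4} \right)}.

Antiderivative: F(t) = e^{2 t^{2} - \frac{3}{4}} \operatorname{atan}{\left(\frac{t}{2} \right)}; value = - e^{\frac{5}{4}} \operatorname{atan}{\left(\frac{1}{2} \right)} + e^{\frac{15}{4}} \operatorname{atan}{\left(\frac{3}{4} \right)}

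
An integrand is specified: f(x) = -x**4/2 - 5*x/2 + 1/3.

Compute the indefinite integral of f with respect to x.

Integrate term by term and add the pieces.
Check: d/dx[-x**5/10 - 5*x**2/4 + x/3] = -x**4/2 - 5*x/2 + 1/3 = f(x).

F(x) = -x**5/10 - 5*x**2/4 + x/3 + C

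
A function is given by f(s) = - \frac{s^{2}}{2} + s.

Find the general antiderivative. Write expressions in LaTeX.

F(s) = - \frac{s^{2} \left(s - 3\right)}{6} + C

Integrate term by term and add the pieces.
Check: d/ds[- \frac{s^{2} \left(s - 3\right)}{6}] = - \frac{s^{2}}{2} + s = f(s).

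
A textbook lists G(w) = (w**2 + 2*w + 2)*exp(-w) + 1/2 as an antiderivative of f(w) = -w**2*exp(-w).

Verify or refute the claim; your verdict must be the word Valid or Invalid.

d/dw[G] = -w**2*exp(-w)
This equals f(w) exactly, so the claim holds.

Valid. The derivative of G reproduces f.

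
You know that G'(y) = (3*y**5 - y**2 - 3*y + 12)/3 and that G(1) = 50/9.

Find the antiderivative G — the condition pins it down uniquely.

G(y) = (3*y**6 - 2*y**3 - 9*y**2 + 72*y + 36)/18

The proposed G(y) is checked by its d/dy: the result must match the given G'(y).
A general antiderivative is y**6/6 - y**3/9 - y**2/2 + 4*y + C.
The condition gives C = 50/9 - (32/9) = 2.
So G(y) = (3*y**6 - 2*y**3 - 9*y**2 + 72*y + 36)/18.
Check: d/dy[(3*y**6 - 2*y**3 - 9*y**2 + 72*y + 36)/18] = y**5 - y**2/3 - y + 4, which equals G'(y).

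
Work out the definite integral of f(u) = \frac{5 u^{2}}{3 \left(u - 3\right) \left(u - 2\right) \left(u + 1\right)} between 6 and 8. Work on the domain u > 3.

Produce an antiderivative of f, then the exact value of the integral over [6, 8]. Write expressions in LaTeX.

Antiderivative: F(u) = \frac{5 \left(27 \log{\left(u - 3 \right)} - 16 \log{\left(u - 2 \right)} + \log{\left(u + 1 \right)}\right)}{36}; value = - \frac{15 \log{\left(3 \right)}}{4} - \frac{20 \log{\left(6 \right)}}{9} - \frac{5 \log{\left(7 \right)}}{36} + \frac{5 \log{\left(9 \right)}}{36} + \frac{20 \log{\left(4 \right)}}{9} + \frac{15 \log{\left(5 \right)}}{4}

Factor the denominator (3 \left(u - 3\right) \left(u - 2\right) \left(u + 1\right)) and decompose: f = \frac{5}{36 \left(u + 1\right)} - \frac{20}{9 \left(u - 2\right)} + \frac{15}{4 \left(u - 3\right)}; each piece integrates to a log, atan, or power term.
F(u) = \frac{5 \left(27 \log{\left(u - 3 \right)} - 16 \log{\left(u - 2 \right)} + \log{\left(u + 1 \right)}\right)}{36} is an antiderivative of f.
Check: d/du[\frac{5 \left(27 \log{\left(u - 3 \right)} - 16 \log{\left(u - 2 \right)} + \log{\left(u + 1 \right)}\right)}{36}] = \frac{5 u^{2}}{3 u^{3} - 12 u^{2} + 3 u + 18}, which equals f(u).
F(8) = - \frac{20 \log{\left(6 \right)}}{9} + \frac{5 \log{\left(9 \right)}}{36} + \frac{15 \log{\left(5 \right)}}{4}; F(6) = - \frac{20 \log{\left(4 \right)}}{9} + \frac{5 \log{\left(7 \right)}}{36} + \frac{15 \log{\left(3 \right)}}{4}.
Integral = F(8) - F(6) = - \frac{15 \log{\left(3 \right)}}{4} - \frac{20 \log{\left(6 \right)}}{9} - \frac{5 \log{\left(7 \right)}}{36} + \frac{5 \log{\left(9 \right)}}{36} + \frac{20 \log{\left(4 \right)}}{9} + \frac{15 \log{\left(5 \right)}}{4}.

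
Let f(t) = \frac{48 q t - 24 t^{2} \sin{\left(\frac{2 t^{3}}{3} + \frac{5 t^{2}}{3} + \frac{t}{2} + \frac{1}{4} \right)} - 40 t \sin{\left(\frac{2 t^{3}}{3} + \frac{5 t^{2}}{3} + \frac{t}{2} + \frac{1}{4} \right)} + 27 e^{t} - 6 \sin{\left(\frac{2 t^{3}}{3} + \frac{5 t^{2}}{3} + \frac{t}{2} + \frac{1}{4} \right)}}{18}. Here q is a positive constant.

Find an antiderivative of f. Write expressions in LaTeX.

An antiderivative is F(t) = \frac{4 q t^{2}}{3} + \frac{3 e^{t}}{2} + \frac{2 \cos{\left(\frac{2 t^{3}}{3} + \frac{5 t^{2}}{3} + \frac{t}{2} + \frac{1}{4} \right)}}{3}.

An antiderivative F(t) passes only if d/dt[F] lands on f(t) exactly.
Check: d/dt[\frac{4 q t^{2}}{3} + \frac{3 e^{t}}{2} + \frac{2 \cos{\left(\frac{2 t^{3}}{3} + \frac{5 t^{2}}{3} + \frac{t}{2} + \frac{1}{4} \right)}}{3}] = \frac{8 q t}{3} - \frac{4 t^{2} \sin{\left(\frac{2 t^{3}}{3} + \frac{5 t^{2}}{3} + \frac{t}{2} + \frac{1}{4} \right)}}{3} - \frac{20 t \sin{\left(\frac{2 t^{3}}{3} + \frac{5 t^{2}}{3} + \frac{t}{2} + \frac{1}{4} \right)}}{9} + \frac{3 e^{t}}{2} - \frac{\sin{\left(\frac{2 t^{3}}{3} + \frac{5 t^{2}}{3} + \frac{t}{2} + \frac{1}{4} \right)}}{3}, which equals f(t).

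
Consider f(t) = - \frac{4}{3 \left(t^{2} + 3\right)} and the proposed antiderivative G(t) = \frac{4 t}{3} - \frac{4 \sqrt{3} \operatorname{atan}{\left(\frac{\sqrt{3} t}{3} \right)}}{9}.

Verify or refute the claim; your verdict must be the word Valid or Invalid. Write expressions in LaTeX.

Invalid: d/dt[G] - f = \frac{4}{3}, which is not 0.

d/dt[G] = \frac{4 t^{2} + 8}{3 t^{2} + 9}
d/dt[G] - f(t) = \frac{4}{3} != 0.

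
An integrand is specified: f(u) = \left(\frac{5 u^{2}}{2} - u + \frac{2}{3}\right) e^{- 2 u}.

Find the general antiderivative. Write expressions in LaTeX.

F(u) = \frac{\left(- 30 u^{2} - 18 u - 17\right) e^{- 2 u}}{24} + C

f has the shape v'r + vr' for v = - \frac{5 u^{2}}{4} - \frac{3 u}{4} - \frac{17}{24} and r = e^{- 2 u} — it is the derivative of the product v*r.
Check: d/du[\frac{\left(- 30 u^{2} - 18 u - 17\right) e^{- 2 u}}{24}] = \frac{\left(15 u^{2} - 6 u + 4\right) e^{- 2 u}}{6}, which equals f(u).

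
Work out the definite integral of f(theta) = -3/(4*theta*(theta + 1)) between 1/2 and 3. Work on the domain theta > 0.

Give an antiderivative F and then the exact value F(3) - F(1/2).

Factor the denominator (4*theta*(theta + 1)) and decompose: f = 3/(4*(theta + 1)) - 3/(4*theta); each piece integrates to a log, atan, or power term.
F(theta) = -3*log(theta)/4 + 3*log(theta + 1)/4 is an antiderivative of f.
Check: d/dtheta[-3*log(theta)/4 + 3*log(theta + 1)/4] = -3/(4*theta**2 + 4*theta), which equals f(theta).
F(3) = -3*log(3)/4 + 3*log(4)/4; F(1/2) = 3*log(3/2)/4 + 3*log(2)/4.
Integral = F(3) - F(1/2) = -3*log(3)/4 - 3*log(2)/4 - 3*log(3/2)/4 + 3*log(4)/4.

Antiderivative: F(theta) = -3*log(theta)/4 + 3*log(theta + 1)/4; value = -3*log(3)/4 - 3*log(2)/4 - 3*log(3/2)/4 + 3*log(4)/4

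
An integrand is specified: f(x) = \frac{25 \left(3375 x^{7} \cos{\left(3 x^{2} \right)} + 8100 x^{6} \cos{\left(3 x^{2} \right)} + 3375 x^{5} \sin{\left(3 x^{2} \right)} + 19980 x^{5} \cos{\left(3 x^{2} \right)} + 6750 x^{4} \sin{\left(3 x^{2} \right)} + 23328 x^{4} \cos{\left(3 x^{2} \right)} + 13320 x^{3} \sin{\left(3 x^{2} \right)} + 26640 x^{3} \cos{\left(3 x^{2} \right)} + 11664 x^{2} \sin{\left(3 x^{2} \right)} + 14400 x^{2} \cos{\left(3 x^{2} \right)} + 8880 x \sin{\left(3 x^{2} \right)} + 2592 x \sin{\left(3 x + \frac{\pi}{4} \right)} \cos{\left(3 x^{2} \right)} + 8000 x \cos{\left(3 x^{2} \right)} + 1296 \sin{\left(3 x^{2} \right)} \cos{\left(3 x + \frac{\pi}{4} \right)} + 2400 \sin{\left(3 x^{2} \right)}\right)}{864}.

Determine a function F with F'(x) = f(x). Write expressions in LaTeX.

An antiderivative is F(x) = \frac{25 \left(3375 x^{6} + 8100 x^{5} + 19980 x^{4} + 23328 x^{3} + 26640 x^{2} + 14400 x + 2592 \sin{\left(3 x + \frac{\pi}{4} \right)} + 8000\right) \sin{\left(3 x^{2} \right)}}{5184}.

Recognize the product-rule pattern: f = u'v + uv' with u = \frac{25 \left(\frac{5 x^{2}}{4} + x + \frac{5}{3}\right)^{3}}{3} + \frac{25 \sin{\left(3 x + \frac{\pi}{4} \right)}}{2}, v = \sin{\left(3 x^{2} \right)}, so integration by parts undoes it.
Check: d/dx[\frac{25 \left(3375 x^{6} + 8100 x^{5} + 19980 x^{4} + 23328 x^{3} + 26640 x^{2} + 14400 x + 2592 \sin{\left(3 x + \frac{\pi}{4} \right)} + 8000\right) \sin{\left(3 x^{2} \right)}}{5184}] = \frac{3125 x^{7} \cos{\left(3 x^{2} \right)}}{32} + \frac{1875 x^{6} \cos{\left(3 x^{2} \right)}}{8} + \frac{3125 x^{5} \sin{\left(3 x^{2} \right)}}{32} + \frac{4625 x^{5} \cos{\left(3 x^{2} \right)}}{8} + \frac{3125 x^{4} \sin{\left(3 x^{2} \right)}}{16} + 675 x^{4} \cos{\left(3 x^{2} \right)} + \frac{4625 x^{3} \sin{\left(3 x^{2} \right)}}{12} + \frac{4625 x^{3} \cos{\left(3 x^{2} \right)}}{6} + \frac{675 x^{2} \sin{\left(3 x^{2} \right)}}{2} + \frac{1250 x^{2} \cos{\left(3 x^{2} \right)}}{3} + \frac{4625 x \sin{\left(3 x^{2} \right)}}{18} + 75 x \sin{\left(3 x + \frac{\pi}{4} \right)} \cos{\left(3 x^{2} \right)} + \frac{6250 x \cos{\left(3 x^{2} \right)}}{27} + \frac{75 \sin{\left(3 x^{2} \right)} \cos{\left(3 x + \frac{\pi}{4} \right)}}{2} + \frac{625 \sin{\left(3 x^{2} \right)}}{9}, which equals f(x).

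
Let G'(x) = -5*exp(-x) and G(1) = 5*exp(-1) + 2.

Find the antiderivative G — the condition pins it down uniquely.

A candidate passes only if d/dx[G] lands on the given G'(x) exactly.
A general antiderivative is 5*exp(-x) + C.
The condition gives C = 5*exp(-1) + 2 - (5*exp(-1)) = 2.
So G(x) = (2*exp(x) + 5)*exp(-x).
Check: d/dx[(2*exp(x) + 5)*exp(-x)] = -5*exp(-x) = G'(x).

G(x) = (2*exp(x) + 5)*exp(-x)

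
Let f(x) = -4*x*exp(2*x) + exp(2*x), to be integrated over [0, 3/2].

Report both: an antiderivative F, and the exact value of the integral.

f has the shape u'v + uv' for u = 3/2 - 2*x and v = exp(2*x) — it is the derivative of the product u*v.
F(x) = -2*x*exp(2*x) + 3*exp(2*x)/2 is an antiderivative of f.
Check: d/dx[-2*x*exp(2*x) + 3*exp(2*x)/2] = -4*x*exp(2*x) + exp(2*x) = f(x).
F(3/2) = -3*exp(3)/2; F(0) = 3/2.
Integral = F(3/2) - F(0) = -3*exp(3)/2 - 3/2.

Antiderivative: F(x) = -2*x*exp(2*x) + 3*exp(2*x)/2; value = -3*exp(3)/2 - 3/2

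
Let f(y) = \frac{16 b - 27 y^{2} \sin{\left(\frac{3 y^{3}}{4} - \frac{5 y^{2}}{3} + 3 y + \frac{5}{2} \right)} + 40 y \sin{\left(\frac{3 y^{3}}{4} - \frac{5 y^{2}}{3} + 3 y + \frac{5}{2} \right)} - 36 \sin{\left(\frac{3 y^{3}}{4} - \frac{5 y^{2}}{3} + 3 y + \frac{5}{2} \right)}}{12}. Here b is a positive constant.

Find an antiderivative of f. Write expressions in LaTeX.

An antiderivative is F(y) = \frac{4 b y}{3} + \cos{\left(\frac{3 y^{3}}{4} - \frac{5 y^{2}}{3} + 3 y + \frac{5}{2} \right)}.

A first test for any F(y): its y-derivative must equal f(y) identically.
Check: d/dy[\frac{4 b y}{3} + \cos{\left(\frac{3 y^{3}}{4} - \frac{5 y^{2}}{3} + 3 y + \frac{5}{2} \right)}] = \frac{4 b}{3} - \frac{9 y^{2} \sin{\left(\frac{3 y^{3}}{4} - \frac{5 y^{2}}{3} + 3 y + \frac{5}{2} \right)}}{4} + \frac{10 y \sin{\left(\frac{3 y^{3}}{4} - \frac{5 y^{2}}{3} + 3 y + \frac{5}{2} \right)}}{3} - 3 \sin{\left(\frac{3 y^{3}}{4} - \frac{5 y^{2}}{3} + 3 y + \frac{5}{2} \right)}, which equals f(y).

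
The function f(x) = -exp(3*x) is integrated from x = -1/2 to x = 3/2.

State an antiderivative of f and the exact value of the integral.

Differentiate the proposed F(x) back; it has to land on f(x) exactly.
F(x) = -exp(3*x)/3 is an antiderivative of f.
Check: d/dx[-exp(3*x)/3] = -exp(3*x) = f(x).
F(3/2) = -exp(9/2)/3; F(-1/2) = -exp(-3/2)/3.
Integral = F(3/2) - F(-1/2) = -exp(9/2)/3 + exp(-3/2)/3.

Antiderivative: F(x) = -exp(3*x)/3; value = -exp(9/2)/3 + exp(-3/2)/3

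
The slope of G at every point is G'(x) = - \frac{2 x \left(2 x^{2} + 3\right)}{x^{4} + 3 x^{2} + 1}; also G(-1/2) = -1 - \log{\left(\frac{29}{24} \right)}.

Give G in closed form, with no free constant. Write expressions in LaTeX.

G(x) = - \log{\left(\frac{2 x^{4}}{3} + 2 x^{2} + \frac{2}{3} \right)} - 1

The substitution u = \frac{2 x^{4}}{3} + 2 x^{2} + \frac{2}{3} works: G'(x) is exactly (dG/du)*(du/dx) for that inner function.
A general antiderivative is - \log{\left(\frac{2 x^{4}}{3} + 2 x^{2} + \frac{2}{3} \right)} + C.
The condition gives C = -1 - \log{\left(\frac{29}{24} \right)} - (- \log{\left(\frac{29}{24} \right)}) = -1.
So G(x) = - \log{\left(\frac{2 x^{4}}{3} + 2 x^{2} + \frac{2}{3} \right)} - 1.
Check: d/dx[- \log{\left(\frac{2 x^{4}}{3} + 2 x^{2} + \frac{2}{3} \right)} - 1] = \frac{- 4 x^{3} - 6 x}{x^{4} + 3 x^{2} + 1}, which equals G'(x).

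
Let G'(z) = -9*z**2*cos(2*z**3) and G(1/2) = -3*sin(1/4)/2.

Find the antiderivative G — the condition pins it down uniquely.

G(z) = -3*sin(2*z**3)/2

G'(z) matches the chain-rule pattern g'(h)*h' with inner function h(z) = 2*z**3; substituting u = h(z) collapses the integral.
A general antiderivative is -3*sin(2*z**3)/2 + C.
The condition gives C = -3*sin(1/4)/2 - (-3*sin(1/4)/2) = 0.
So G(z) = -3*sin(2*z**3)/2.
Check: d/dz[-3*sin(2*z**3)/2] = -9*z**2*cos(2*z**3) = G'(z).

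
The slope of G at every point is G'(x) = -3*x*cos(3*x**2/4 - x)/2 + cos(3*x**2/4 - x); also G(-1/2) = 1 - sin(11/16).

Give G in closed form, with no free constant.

G(x) = 1 - sin(3*x**2/4 - x)

G'(x) matches the chain-rule pattern g'(h)*h' with inner function h(x) = 3*x**2/4 - x; substituting u = h(x) collapses the integral.
A general antiderivative is -sin(3*x**2/4 - x) + C.
The condition gives C = 1 - sin(11/16) - (-sin(11/16)) = 1.
So G(x) = 1 - sin(3*x**2/4 - x).
Check: d/dx[1 - sin(3*x**2/4 - x)] = -3*x*cos(3*x**2/4 - x)/2 + cos(3*x**2/4 - x) = G'(x).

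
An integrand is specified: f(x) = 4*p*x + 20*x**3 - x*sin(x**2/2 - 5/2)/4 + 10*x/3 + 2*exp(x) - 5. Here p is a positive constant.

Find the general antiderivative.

The integrand splits into summands that can be handled one at a time.
Check: d/dx[2*p*x**2 + 5*x**4 + 5*x**2/3 - 5*x + 2*exp(x) + cos(x**2/2 - 5/2)/4] = 4*p*x + 20*x**3 - x*sin(x**2/2 - 5/2)/4 + 10*x/3 + 2*exp(x) - 5 = f(x).

F(x) = 2*p*x**2 + 5*x**4 + 5*x**2/3 - 5*x + 2*exp(x) + cos(x**2/2 - 5/2)/4 + C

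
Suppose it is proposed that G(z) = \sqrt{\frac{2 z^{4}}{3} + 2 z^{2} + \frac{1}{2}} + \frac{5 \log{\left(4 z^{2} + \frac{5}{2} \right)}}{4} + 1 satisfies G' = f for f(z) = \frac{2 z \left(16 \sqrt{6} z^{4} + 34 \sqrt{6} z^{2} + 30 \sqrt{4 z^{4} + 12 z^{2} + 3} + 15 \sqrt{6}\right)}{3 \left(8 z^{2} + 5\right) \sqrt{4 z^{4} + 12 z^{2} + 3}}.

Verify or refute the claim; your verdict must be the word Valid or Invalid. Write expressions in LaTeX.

Valid. The derivative of G reproduces f.

d/dz[G] = \frac{32 \sqrt{6} z^{5} + 68 \sqrt{6} z^{3} + 60 z \sqrt{4 z^{4} + 12 z^{2} + 3} + 30 \sqrt{6} z}{24 z^{2} \sqrt{4 z^{4} + 12 z^{2} + 3} + 15 \sqrt{4 z^{4} + 12 z^{2} + 3}}
This equals f(z) exactly, so the claim holds.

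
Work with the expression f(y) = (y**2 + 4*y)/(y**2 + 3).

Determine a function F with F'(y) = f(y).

An antiderivative is F(y) = y + 2*log(y**2 + 3) - sqrt(3)*atan(sqrt(3)*y/3).

Whatever form F(y) takes, F'(y) = f(y) is non-negotiable.
Check: d/dy[y + 2*log(y**2 + 3) - sqrt(3)*atan(sqrt(3)*y/3)] = (y**2 + 4*y)/(y**2 + 3) = f(y).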